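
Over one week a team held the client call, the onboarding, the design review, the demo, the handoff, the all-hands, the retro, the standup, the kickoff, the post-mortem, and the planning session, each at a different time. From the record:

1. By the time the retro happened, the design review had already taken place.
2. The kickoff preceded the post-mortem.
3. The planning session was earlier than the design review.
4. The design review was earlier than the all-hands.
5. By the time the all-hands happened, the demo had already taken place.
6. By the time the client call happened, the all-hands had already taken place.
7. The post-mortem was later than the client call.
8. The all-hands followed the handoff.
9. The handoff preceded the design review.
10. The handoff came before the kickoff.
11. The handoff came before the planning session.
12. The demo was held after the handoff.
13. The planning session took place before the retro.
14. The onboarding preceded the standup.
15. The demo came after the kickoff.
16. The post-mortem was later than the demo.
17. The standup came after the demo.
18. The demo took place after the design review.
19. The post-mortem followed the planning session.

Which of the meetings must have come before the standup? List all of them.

the demo, the design review, the handoff, the kickoff, the onboarding, the planning session

Directly stated before the standup: the demo and the onboarding.
The design review reaches the standup via the design review → the demo → the standup.
The handoff reaches the standup via the handoff → the demo → the standup.
The kickoff reaches the standup via the kickoff → the demo → the standup.
Likewise the planning session reaches the standup by chaining the stated constraints.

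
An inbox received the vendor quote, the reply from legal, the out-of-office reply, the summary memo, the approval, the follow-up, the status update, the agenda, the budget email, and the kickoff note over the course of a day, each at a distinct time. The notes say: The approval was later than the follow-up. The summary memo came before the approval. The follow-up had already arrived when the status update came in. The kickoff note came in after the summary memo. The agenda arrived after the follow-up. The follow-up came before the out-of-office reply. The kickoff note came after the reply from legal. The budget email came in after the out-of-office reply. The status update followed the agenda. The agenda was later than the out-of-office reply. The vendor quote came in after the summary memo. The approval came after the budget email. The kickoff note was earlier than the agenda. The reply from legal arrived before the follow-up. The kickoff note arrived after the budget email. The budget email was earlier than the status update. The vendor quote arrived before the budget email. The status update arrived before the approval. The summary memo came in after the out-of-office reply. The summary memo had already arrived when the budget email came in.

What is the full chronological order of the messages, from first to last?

The constraints fix every adjacent pair, so only one ordering works:
the reply from legal → the follow-up → the out-of-office reply → the summary memo → the vendor quote → the budget email → the kickoff note → the agenda → the status update → the approval.

the reply from legal, the follow-up, the out-of-office reply, the summary memo, the vendor quote, the budget email, the kickoff note, the agenda, the status update, the approval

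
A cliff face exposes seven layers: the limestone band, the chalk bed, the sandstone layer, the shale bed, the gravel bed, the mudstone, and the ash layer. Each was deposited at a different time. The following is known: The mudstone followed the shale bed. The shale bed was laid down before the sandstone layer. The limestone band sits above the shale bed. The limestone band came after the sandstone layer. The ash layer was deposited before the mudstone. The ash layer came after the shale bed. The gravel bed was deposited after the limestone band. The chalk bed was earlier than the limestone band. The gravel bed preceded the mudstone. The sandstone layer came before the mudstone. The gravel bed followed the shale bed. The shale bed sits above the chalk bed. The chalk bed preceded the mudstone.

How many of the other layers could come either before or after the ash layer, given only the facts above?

Forced before the ash layer: the chalk bed and the shale bed; forced after the ash layer: the mudstone.
That leaves the gravel bed, the limestone band, and the sandstone layer with no forced order relative to the ash layer — 3.

3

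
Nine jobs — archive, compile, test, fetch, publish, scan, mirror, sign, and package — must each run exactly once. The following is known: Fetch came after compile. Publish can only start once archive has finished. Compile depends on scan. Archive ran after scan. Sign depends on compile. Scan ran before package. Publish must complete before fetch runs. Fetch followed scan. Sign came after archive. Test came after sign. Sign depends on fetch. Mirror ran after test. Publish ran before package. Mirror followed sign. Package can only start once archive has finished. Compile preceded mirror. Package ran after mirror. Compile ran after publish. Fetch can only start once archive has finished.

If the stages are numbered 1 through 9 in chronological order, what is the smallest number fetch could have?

5

Archive, compile, publish, and scan must all come before fetch — 4 forced predecessors.
Nothing else is forced ahead of fetch, so its earliest slot is position 4 + 1 = 5.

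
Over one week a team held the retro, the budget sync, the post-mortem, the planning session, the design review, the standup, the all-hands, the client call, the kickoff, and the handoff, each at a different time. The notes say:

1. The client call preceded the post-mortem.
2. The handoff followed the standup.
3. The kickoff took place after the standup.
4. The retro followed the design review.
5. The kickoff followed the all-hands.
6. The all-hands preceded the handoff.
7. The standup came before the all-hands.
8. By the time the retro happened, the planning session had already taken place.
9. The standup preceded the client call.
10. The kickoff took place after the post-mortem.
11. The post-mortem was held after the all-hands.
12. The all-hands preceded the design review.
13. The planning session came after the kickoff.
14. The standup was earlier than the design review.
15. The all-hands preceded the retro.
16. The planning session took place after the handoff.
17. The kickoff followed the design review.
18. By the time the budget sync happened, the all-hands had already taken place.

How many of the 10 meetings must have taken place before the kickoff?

5

Directly stated before the kickoff: the all-hands, the design review, the post-mortem, and the standup.
The client call reaches the kickoff via the client call → the post-mortem → the kickoff.
No chain forces the planning session (or any of the others) ahead of the kickoff.
That's the all-hands, the client call, the design review, the post-mortem, and the standup — 5 in all.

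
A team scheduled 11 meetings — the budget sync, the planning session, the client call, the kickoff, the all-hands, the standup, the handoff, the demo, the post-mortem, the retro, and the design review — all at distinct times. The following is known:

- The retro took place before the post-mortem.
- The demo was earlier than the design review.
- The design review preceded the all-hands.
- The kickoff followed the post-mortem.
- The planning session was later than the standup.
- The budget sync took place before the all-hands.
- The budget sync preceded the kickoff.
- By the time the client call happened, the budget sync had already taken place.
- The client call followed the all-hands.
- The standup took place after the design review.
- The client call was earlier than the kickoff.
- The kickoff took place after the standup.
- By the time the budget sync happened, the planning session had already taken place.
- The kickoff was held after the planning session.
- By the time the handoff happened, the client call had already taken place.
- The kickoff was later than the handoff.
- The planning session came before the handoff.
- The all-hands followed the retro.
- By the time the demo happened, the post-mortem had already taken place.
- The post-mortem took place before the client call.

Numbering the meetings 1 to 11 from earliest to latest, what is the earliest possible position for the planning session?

6

The demo, the design review, the post-mortem, the retro, and the standup must all come before the planning session — 5 forced predecessors.
Nothing else is forced ahead of the planning session, so its earliest slot is position 5 + 1 = 6.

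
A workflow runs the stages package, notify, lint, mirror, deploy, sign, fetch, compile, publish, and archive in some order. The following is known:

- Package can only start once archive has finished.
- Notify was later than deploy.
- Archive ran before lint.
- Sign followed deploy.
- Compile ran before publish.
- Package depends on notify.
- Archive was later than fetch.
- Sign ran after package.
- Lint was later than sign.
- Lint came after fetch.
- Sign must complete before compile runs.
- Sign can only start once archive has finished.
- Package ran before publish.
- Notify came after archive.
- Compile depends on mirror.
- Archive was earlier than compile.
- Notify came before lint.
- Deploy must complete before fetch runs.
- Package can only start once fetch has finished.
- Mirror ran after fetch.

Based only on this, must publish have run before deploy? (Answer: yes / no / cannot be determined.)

Tracing the constraints gives deploy → notify → package → publish, so deploy must come before publish.
That means publish cannot be before deploy.

no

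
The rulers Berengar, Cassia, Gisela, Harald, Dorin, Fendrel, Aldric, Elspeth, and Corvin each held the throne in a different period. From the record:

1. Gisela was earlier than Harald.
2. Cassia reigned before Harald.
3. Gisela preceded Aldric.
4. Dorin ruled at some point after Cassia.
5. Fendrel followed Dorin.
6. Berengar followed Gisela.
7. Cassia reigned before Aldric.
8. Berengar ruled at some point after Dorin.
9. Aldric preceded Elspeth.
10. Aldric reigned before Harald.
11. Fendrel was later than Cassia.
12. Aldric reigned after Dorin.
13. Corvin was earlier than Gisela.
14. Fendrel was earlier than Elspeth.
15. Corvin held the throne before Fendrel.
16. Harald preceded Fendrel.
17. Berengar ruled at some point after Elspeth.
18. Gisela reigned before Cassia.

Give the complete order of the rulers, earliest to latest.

Corvin, Gisela, Cassia, Dorin, Aldric, Harald, Fendrel, Elspeth, Berengar

The constraints fix every adjacent pair, so only one ordering works:
Corvin → Gisela → Cassia → Dorin → Aldric → Harald → Fendrel → Elspeth → Berengar.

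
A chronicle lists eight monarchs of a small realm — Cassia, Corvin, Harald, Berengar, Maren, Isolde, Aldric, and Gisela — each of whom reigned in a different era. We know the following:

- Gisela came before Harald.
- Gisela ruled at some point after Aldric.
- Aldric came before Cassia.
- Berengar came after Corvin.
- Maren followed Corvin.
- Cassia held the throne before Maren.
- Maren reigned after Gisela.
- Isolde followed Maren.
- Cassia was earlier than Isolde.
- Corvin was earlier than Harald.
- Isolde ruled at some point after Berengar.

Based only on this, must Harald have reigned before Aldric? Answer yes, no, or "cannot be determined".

Tracing the constraints gives Aldric → Gisela → Harald, so Aldric must come before Harald.
That means Harald cannot be before Aldric.

no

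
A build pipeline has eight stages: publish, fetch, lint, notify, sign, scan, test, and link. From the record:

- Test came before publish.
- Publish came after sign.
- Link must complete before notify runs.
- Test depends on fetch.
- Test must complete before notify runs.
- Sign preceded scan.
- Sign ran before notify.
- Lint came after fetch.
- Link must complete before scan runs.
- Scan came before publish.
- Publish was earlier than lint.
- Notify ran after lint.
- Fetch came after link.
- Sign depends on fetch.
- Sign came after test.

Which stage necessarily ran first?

link

Link has a chain of constraints placing it before every other stage, so link must be first.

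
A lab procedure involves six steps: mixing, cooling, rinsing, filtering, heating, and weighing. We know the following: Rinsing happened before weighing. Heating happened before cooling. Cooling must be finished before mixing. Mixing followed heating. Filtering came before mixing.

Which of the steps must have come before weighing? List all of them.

Directly stated before weighing: rinsing.

rinsing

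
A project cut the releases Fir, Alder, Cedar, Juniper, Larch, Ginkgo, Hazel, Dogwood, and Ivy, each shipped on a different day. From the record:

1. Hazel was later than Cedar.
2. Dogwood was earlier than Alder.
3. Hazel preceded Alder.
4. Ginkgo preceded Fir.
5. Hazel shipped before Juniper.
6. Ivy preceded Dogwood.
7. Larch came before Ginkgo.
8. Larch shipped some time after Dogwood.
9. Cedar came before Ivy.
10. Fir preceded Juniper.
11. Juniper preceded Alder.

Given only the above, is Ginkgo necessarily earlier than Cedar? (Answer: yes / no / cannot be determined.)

no

Tracing the constraints gives Cedar → Ivy → Dogwood → Larch → Ginkgo, so Cedar must come before Ginkgo.
That means Ginkgo cannot be before Cedar.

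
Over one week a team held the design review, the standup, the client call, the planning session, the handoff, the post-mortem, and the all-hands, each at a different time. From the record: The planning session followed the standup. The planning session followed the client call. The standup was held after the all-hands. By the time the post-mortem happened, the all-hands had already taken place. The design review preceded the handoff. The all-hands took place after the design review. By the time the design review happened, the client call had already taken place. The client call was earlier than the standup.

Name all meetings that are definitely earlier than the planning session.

the all-hands, the client call, the design review, the standup

Directly stated before the planning session: the client call and the standup.
The all-hands reaches the planning session via the all-hands → the standup → the planning session.
The design review reaches the planning session via the design review → the all-hands → the standup → the planning session.
No chain forces the post-mortem (or any of the others) ahead of the planning session.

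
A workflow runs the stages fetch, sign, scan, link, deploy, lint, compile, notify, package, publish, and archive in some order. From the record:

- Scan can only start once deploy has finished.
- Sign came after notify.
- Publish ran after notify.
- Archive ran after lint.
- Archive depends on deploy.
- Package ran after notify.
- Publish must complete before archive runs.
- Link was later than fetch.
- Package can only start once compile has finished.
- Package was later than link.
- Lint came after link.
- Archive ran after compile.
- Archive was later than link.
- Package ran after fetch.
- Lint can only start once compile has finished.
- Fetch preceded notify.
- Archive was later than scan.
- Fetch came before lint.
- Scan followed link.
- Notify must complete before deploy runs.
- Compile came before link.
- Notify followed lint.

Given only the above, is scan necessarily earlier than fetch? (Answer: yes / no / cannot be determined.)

no

Tracing the constraints gives fetch → link → scan, so fetch must come before scan.
That means scan cannot be before fetch.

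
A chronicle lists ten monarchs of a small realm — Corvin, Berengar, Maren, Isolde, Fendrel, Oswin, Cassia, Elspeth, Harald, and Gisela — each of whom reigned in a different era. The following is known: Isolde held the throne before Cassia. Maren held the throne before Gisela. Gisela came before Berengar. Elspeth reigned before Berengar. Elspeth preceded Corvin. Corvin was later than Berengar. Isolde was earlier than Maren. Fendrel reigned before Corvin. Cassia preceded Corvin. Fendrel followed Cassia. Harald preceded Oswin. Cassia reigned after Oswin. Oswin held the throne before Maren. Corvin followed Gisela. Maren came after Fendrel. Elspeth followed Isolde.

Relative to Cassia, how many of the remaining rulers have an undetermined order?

1

Forced before Cassia: Harald, Isolde, and Oswin; forced after Cassia: Berengar, Corvin, Fendrel, Gisela, and Maren.
That leaves Elspeth with no forced order relative to Cassia — 1.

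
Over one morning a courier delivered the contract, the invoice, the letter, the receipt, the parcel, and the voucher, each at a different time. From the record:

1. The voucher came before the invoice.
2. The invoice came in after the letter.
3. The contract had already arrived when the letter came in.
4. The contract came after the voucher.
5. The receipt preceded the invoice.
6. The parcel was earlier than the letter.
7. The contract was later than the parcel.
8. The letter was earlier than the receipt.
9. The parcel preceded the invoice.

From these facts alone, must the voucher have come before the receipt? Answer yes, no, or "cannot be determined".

Chain the constraints: the voucher → the contract → the letter → the receipt. Each link is directly stated, so the voucher comes before the receipt.

yes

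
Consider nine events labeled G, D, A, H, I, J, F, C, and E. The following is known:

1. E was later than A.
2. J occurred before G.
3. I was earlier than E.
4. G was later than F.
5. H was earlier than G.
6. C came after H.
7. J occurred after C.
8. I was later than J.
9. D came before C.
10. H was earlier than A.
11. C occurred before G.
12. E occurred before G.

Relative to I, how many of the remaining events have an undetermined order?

2

Forced before I: C, D, H, and J; forced after I: E and G.
That leaves A and F with no forced order relative to I — 2.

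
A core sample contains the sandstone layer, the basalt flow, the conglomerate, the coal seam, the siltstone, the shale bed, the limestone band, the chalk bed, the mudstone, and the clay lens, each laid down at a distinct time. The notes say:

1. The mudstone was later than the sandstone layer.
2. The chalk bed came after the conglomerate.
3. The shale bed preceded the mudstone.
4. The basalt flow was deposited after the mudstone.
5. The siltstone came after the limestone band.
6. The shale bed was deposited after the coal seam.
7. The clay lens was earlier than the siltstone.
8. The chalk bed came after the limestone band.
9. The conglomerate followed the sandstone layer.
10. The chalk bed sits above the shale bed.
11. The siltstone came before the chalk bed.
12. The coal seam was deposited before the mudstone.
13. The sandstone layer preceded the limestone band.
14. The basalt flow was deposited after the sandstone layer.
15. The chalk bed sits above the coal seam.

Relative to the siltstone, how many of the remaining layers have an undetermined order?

5

Forced before the siltstone: the clay lens, the limestone band, and the sandstone layer; forced after the siltstone: the chalk bed.
That leaves the basalt flow, the coal seam, the conglomerate, the mudstone, and the shale bed with no forced order relative to the siltstone — 5.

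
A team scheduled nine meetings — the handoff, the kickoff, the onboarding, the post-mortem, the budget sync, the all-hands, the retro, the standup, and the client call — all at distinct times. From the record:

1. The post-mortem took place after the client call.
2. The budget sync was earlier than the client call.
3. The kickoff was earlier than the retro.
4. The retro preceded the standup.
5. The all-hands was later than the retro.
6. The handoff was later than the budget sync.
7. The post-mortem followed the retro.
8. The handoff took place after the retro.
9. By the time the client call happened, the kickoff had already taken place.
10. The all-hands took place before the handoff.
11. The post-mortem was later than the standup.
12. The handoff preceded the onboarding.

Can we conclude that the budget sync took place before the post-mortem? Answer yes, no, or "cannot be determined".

Chain the constraints: the budget sync → the client call → the post-mortem. Each link is directly stated, so the budget sync comes before the post-mortem.

yes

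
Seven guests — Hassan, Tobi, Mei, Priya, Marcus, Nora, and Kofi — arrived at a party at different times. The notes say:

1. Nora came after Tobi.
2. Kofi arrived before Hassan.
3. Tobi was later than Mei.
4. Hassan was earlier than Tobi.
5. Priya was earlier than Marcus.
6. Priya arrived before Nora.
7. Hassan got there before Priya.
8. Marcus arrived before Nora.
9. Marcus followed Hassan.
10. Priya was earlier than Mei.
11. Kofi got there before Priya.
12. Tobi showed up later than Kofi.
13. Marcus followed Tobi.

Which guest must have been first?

Kofi

Kofi has a chain of constraints placing them before every other guest, so Kofi must be first.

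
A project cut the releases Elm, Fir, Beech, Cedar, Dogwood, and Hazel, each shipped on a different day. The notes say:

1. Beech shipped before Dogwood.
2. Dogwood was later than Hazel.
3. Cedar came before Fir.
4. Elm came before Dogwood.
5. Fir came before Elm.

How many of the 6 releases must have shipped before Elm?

2

Directly stated before Elm: Fir.
Cedar reaches Elm via Cedar → Fir → Elm.
That's Cedar and Fir — 2 in all.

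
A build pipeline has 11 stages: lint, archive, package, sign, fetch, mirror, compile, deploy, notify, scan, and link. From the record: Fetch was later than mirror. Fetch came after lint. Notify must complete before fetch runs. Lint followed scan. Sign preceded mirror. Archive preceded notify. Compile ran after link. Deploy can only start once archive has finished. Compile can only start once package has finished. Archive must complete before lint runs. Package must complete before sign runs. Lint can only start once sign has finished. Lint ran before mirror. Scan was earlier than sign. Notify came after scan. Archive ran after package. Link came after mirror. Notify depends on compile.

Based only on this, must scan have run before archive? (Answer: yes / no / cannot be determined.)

No chain of stated constraints runs from scan to archive, and none runs from archive to scan either.
So the relative order of scan and archive is not fixed by the given facts.

cannot be determined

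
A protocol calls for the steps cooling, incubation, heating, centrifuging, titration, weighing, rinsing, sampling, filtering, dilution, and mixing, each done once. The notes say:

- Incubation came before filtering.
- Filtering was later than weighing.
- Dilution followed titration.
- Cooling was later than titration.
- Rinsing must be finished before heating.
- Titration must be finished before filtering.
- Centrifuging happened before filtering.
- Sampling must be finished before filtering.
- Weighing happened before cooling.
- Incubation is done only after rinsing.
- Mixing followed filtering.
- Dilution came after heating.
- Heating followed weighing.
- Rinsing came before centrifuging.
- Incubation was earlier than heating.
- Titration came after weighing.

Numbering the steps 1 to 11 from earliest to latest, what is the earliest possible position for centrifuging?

Rinsing must come before centrifuging — 1 forced predecessor.
Nothing else is forced ahead of centrifuging, so its earliest slot is position 1 + 1 = 2.

2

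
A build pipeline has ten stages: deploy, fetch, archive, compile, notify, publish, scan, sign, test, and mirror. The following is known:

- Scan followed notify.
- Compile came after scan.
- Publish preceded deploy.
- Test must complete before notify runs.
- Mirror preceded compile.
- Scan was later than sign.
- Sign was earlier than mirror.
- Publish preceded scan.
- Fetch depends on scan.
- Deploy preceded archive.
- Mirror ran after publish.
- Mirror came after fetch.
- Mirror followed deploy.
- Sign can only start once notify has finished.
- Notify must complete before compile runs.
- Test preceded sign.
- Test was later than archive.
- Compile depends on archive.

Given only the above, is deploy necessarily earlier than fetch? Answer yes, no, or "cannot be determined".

Chain the constraints: deploy → archive → test → sign → scan → fetch. Each link is directly stated, so deploy comes before fetch.

yes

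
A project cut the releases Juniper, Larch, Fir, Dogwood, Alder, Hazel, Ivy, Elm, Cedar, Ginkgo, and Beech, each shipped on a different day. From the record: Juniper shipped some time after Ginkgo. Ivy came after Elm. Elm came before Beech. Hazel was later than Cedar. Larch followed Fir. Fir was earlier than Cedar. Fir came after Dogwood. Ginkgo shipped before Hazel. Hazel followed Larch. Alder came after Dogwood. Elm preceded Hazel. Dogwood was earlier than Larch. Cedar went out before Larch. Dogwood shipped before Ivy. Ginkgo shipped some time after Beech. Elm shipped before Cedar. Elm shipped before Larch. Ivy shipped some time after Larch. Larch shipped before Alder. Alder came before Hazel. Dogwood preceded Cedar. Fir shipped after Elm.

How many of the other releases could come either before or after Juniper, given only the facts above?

Forced before Juniper: Beech, Elm, and Ginkgo.
That leaves Alder, Cedar, Dogwood, Fir, Hazel, Ivy, and Larch with no forced order relative to Juniper — 7.

7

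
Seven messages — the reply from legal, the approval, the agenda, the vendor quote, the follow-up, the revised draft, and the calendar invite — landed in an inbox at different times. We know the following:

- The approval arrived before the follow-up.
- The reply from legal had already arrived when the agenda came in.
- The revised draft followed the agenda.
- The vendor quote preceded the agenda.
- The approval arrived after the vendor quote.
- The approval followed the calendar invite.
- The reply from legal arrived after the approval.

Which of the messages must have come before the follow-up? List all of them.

Directly stated before the follow-up: the approval.
The calendar invite reaches the follow-up via the calendar invite → the approval → the follow-up.
The vendor quote reaches the follow-up via the vendor quote → the approval → the follow-up.

the approval, the calendar invite, the vendor quote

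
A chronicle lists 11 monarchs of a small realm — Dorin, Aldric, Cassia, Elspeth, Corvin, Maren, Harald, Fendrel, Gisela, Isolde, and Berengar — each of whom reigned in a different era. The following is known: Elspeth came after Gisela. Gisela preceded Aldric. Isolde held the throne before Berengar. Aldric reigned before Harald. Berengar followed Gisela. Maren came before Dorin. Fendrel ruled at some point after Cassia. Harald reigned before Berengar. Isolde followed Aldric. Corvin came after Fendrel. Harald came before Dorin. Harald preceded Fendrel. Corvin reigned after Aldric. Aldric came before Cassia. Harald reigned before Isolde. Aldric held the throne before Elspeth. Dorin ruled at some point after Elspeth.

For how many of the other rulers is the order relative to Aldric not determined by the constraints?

1

Forced before Aldric: Gisela; forced after Aldric: Berengar, Cassia, Corvin, Dorin, Elspeth, Fendrel, Harald, and Isolde.
That leaves Maren with no forced order relative to Aldric — 1.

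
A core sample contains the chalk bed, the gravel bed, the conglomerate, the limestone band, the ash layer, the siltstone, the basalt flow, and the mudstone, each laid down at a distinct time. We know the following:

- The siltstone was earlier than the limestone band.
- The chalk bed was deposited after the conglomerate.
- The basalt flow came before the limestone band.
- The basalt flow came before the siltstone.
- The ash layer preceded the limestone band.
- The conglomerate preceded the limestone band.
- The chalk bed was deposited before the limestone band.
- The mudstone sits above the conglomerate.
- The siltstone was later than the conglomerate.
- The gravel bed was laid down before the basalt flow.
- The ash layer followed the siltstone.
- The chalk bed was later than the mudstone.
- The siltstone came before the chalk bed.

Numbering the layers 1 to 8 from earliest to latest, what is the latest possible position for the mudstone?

6

The mudstone must come before the chalk bed and the limestone band — 2 layers forced after it.
Everything else can be placed before the mudstone in some valid order, so the mudstone can sit as late as position 8 − 2 = 6.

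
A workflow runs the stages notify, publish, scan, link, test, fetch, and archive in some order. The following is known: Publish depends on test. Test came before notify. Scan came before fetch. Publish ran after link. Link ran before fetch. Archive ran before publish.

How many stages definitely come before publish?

3

Directly stated before publish: archive, link, and test.
That's archive, link, and test — 3 in all.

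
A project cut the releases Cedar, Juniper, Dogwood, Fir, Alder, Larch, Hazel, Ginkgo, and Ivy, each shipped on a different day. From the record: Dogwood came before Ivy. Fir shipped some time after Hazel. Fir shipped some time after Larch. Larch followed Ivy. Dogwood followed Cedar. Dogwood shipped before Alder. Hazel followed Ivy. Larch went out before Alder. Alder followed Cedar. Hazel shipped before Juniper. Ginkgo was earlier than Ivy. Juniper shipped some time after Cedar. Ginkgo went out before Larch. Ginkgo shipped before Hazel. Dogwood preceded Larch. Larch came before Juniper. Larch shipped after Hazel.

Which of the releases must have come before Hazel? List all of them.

Directly stated before Hazel: Ginkgo and Ivy.
Cedar reaches Hazel via Cedar → Dogwood → Ivy → Hazel.
Dogwood reaches Hazel via Dogwood → Ivy → Hazel.

Cedar, Dogwood, Ginkgo, Ivy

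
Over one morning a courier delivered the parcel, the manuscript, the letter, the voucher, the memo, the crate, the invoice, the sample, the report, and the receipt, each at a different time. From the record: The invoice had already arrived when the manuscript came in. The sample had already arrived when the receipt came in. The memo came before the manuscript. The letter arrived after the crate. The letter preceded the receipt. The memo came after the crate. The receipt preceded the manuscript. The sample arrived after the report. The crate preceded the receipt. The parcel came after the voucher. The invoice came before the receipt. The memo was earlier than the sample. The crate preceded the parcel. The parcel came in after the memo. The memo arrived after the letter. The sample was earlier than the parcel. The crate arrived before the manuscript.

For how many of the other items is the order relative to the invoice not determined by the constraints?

7

Forced after the invoice: the manuscript and the receipt.
That leaves the crate, the letter, the memo, the parcel, the report, the sample, and the voucher with no forced order relative to the invoice — 7.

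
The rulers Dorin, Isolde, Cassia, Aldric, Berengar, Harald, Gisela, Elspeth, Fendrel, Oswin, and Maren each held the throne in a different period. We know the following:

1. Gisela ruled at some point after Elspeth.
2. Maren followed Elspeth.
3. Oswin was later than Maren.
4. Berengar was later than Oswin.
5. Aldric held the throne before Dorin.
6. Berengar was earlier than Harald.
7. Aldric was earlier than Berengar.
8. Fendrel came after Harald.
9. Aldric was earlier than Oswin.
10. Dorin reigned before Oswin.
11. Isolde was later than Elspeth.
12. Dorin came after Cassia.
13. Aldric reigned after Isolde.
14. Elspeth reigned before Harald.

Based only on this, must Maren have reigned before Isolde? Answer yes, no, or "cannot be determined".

cannot be determined

No chain of stated constraints runs from Maren to Isolde, and none runs from Isolde to Maren either.
So the relative order of Maren and Isolde is not fixed by the given facts.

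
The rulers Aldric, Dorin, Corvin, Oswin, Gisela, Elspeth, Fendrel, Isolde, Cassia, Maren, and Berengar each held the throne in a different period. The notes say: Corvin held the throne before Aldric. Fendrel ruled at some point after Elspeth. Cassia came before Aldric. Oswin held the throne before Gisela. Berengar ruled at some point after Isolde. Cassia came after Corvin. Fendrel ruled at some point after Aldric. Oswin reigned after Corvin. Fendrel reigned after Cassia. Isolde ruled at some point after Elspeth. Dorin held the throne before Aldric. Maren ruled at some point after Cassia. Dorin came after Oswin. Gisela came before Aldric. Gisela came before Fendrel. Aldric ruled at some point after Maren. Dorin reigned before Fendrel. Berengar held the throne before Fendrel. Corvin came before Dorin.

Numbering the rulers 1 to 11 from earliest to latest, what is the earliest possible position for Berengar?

Elspeth and Isolde must both come before Berengar — 2 forced predecessors.
Nothing else is forced ahead of Berengar, so their earliest slot is position 2 + 1 = 3.

3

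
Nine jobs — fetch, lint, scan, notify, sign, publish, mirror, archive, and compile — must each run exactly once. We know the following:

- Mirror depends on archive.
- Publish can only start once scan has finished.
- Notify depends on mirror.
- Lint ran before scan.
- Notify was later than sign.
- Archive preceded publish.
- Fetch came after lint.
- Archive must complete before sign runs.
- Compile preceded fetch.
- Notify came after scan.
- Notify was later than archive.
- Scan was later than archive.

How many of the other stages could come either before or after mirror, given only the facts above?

6

Forced before mirror: archive; forced after mirror: notify.
That leaves compile, fetch, lint, publish, scan, and sign with no forced order relative to mirror — 6.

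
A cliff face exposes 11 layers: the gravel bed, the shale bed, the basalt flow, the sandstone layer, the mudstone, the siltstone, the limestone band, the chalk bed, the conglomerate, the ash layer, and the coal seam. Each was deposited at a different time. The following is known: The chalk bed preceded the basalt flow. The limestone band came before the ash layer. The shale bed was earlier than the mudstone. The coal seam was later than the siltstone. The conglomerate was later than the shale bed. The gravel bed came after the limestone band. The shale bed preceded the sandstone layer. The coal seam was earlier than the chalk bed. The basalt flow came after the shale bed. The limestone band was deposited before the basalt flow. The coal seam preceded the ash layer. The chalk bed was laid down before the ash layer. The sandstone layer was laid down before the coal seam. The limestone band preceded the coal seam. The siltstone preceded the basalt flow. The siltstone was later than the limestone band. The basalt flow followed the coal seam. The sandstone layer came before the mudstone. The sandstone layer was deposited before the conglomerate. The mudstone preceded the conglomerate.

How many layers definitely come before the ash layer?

6

Directly stated before the ash layer: the chalk bed, the coal seam, and the limestone band.
The sandstone layer reaches the ash layer via the sandstone layer → the coal seam → the ash layer.
The shale bed reaches the ash layer via the shale bed → the sandstone layer → the coal seam → the ash layer.
The siltstone reaches the ash layer via the siltstone → the coal seam → the ash layer.
No chain forces the basalt flow (or any of the others) ahead of the ash layer.
That's the chalk bed, the coal seam, the limestone band, the sandstone layer, the shale bed, and the siltstone — 6 in all.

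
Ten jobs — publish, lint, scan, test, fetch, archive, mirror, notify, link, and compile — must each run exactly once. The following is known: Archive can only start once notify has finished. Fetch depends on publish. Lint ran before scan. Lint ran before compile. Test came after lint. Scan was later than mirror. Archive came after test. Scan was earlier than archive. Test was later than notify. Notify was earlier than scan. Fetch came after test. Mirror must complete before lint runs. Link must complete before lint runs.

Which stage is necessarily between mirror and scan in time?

Tracing the constraints gives mirror → lint → scan, so lint sits after mirror and before scan.
No other stage is forced both after mirror and before scan.

lint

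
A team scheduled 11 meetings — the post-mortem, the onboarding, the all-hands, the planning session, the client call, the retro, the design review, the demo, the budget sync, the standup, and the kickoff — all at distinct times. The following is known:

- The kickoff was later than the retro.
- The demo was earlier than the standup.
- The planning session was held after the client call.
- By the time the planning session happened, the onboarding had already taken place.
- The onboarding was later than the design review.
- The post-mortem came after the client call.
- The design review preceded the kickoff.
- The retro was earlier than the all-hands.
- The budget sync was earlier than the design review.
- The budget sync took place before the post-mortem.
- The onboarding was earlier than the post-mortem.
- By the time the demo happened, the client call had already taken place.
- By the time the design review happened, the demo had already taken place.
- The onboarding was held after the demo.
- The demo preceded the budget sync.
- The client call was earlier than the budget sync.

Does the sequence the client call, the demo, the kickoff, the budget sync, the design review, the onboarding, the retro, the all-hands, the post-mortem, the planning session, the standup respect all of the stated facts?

no

The constraints require the design review before the kickoff, but in the proposed sequence the kickoff appears ahead of the design review. That one violation is enough.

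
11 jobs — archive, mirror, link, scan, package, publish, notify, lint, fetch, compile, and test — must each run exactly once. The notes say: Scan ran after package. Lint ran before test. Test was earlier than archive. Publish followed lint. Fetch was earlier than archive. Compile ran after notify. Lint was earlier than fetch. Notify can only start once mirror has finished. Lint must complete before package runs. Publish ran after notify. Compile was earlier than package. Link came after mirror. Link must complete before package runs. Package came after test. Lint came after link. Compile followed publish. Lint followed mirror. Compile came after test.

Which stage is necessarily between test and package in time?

compile

Tracing the constraints gives test → compile → package, so compile sits after test and before package.
No other stage is forced both after test and before package.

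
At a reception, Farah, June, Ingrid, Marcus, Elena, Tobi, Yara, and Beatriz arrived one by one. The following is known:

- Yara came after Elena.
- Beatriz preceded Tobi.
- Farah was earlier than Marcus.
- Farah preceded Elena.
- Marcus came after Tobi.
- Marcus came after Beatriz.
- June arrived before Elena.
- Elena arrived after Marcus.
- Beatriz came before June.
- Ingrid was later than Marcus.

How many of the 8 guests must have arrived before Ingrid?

4

Directly stated before Ingrid: Marcus.
Beatriz reaches Ingrid via Beatriz → Marcus → Ingrid.
Farah reaches Ingrid via Farah → Marcus → Ingrid.
Tobi reaches Ingrid via Tobi → Marcus → Ingrid.
That's Beatriz, Farah, Marcus, and Tobi — 4 in all.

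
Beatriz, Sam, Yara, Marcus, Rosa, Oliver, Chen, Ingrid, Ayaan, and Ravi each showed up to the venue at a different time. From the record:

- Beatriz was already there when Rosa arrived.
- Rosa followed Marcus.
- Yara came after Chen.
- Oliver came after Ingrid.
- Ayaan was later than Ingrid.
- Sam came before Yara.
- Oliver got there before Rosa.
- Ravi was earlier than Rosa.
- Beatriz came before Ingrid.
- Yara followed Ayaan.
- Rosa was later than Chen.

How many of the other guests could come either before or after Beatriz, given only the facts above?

4

Forced after Beatriz: Ayaan, Ingrid, Oliver, Rosa, and Yara.
That leaves Chen, Marcus, Ravi, and Sam with no forced order relative to Beatriz — 4.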